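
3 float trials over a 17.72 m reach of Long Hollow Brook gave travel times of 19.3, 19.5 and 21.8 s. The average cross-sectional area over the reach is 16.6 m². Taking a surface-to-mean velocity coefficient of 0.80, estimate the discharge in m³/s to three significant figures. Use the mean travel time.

t̄ = (19.3 + 19.5 + 21.8) / 3 = 20.2 s
v_surface = L / t̄ = 17.72 / 20.2 = 0.8772 m/s
v_mean = 0.80 × 0.8772 = 0.7018 m/s
Q = A × v_mean = 16.6 × 0.7018 = 11.65 m³/s

11.6 m³/s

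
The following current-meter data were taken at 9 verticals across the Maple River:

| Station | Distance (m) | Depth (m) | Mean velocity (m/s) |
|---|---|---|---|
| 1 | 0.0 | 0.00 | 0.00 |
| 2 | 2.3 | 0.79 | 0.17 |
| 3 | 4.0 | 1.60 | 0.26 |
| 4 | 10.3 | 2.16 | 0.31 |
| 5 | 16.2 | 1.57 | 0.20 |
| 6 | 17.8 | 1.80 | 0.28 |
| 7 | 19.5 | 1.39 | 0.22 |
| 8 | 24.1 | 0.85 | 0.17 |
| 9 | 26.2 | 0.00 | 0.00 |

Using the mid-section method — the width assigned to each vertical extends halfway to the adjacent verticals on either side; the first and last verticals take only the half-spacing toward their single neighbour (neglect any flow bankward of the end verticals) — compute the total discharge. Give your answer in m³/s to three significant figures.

w_2 = (4.0 − 0.0)/2 = 2 m; q_2 = 0.17 × 0.79 × 2 = 0.2686 m³/s
w_3 = (10.3 − 2.3)/2 = 4 m; q_3 = 0.26 × 1.60 × 4 = 1.664 m³/s
w_4 = (16.2 − 4.0)/2 = 6.1 m; q_4 = 0.31 × 2.16 × 6.1 = 4.085 m³/s
w_5 = (17.8 − 10.3)/2 = 3.75 m; q_5 = 0.20 × 1.57 × 3.75 = 1.178 m³/s
w_6 = (19.5 − 16.2)/2 = 1.65 m; q_6 = 0.28 × 1.80 × 1.65 = 0.8316 m³/s
w_7 = (24.1 − 17.8)/2 = 3.15 m; q_7 = 0.22 × 1.39 × 3.15 = 0.9633 m³/s
w_8 = (26.2 − 19.5)/2 = 3.35 m; q_8 = 0.17 × 0.85 × 3.35 = 0.4841 m³/s
Stations 1, 9 contribute zero (depth or velocity is 0).
Q = Σ qᵢ = 9.474 m³/s

9.47 m³/s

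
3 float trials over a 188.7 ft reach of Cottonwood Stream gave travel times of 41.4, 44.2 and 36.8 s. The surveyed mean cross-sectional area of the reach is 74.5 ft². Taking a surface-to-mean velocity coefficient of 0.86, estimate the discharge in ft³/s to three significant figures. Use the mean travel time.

296 ft³/s

t̄ = (41.4 + 44.2 + 36.8) / 3 = 40.8 s
v_surface = L / t̄ = 188.7 / 40.8 = 4.625 ft/s
v_mean = 0.86 × 4.625 = 3.978 ft/s
Q = A × v_mean = 74.5 × 3.978 = 296.3 ft³/s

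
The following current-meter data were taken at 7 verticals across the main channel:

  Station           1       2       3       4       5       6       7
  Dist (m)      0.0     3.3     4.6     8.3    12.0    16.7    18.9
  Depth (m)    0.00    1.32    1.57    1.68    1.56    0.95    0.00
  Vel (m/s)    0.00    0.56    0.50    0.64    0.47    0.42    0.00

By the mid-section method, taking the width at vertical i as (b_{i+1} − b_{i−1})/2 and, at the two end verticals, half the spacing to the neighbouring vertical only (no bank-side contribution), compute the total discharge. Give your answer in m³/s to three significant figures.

12.1 m³/s

w_2 = (4.6 − 0.0)/2 = 2.3 m; q_2 = 0.56 × 1.32 × 2.3 = 1.700 m³/s
w_3 = (8.3 − 3.3)/2 = 2.5 m; q_3 = 0.50 × 1.57 × 2.5 = 1.963 m³/s
w_4 = (12.0 − 4.6)/2 = 3.7 m; q_4 = 0.64 × 1.68 × 3.7 = 3.978 m³/s
w_5 = (16.7 − 8.3)/2 = 4.2 m; q_5 = 0.47 × 1.56 × 4.2 = 3.079 m³/s
w_6 = (18.9 − 12.0)/2 = 3.45 m; q_6 = 0.42 × 0.95 × 3.45 = 1.377 m³/s
Stations 1, 7 contribute zero (depth or velocity is 0).
Q = Σ qᵢ = 12.10 m³/s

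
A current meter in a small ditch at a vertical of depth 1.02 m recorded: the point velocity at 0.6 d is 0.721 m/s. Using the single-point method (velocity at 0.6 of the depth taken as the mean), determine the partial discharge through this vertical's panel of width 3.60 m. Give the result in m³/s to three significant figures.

2.65 m³/s

v̄ = v₀.₆ = 0.721 m/s
q = v̄ × d × w = 0.7210 × 1.02 × 3.60 = 2.648 m³/s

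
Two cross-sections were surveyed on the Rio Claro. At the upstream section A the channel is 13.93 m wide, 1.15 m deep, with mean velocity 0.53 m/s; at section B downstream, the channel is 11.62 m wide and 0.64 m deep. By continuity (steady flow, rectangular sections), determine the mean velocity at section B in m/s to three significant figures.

1.14 m/s

Q = A₁V₁ = (13.93×1.15) × 0.53 = 8.490 m³/s
A₂ = 11.62 × 0.64 = 7.437 m²
V₂ = Q/A₂ = 8.490/7.437 = 1.142 m/s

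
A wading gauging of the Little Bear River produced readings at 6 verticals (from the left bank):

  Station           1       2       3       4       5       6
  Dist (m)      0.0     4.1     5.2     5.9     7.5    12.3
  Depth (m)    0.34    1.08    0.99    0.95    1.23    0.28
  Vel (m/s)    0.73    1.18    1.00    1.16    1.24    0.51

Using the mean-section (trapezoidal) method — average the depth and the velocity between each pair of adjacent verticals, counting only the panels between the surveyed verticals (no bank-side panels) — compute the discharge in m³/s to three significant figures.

Panel 1-2: Δb = 4.1 m, d̄ = (0.34+1.08)/2 = 0.71, v̄ = (0.73+1.18)/2 = 0.955 → q = 4.1×0.71×0.955 = 2.780 m³/s
Panel 2-3: Δb = 1.1 m, d̄ = (1.08+0.99)/2 = 1.035, v̄ = (1.18+1.00)/2 = 1.09 → q = 1.1×1.035×1.09 = 1.241 m³/s
Panel 3-4: Δb = 0.7 m, d̄ = (0.99+0.95)/2 = 0.97, v̄ = (1.00+1.16)/2 = 1.08 → q = 0.7×0.97×1.08 = 0.7333 m³/s
Panel 4-5: Δb = 1.6 m, d̄ = (0.95+1.23)/2 = 1.09, v̄ = (1.16+1.24)/2 = 1.2 → q = 1.6×1.09×1.2 = 2.093 m³/s
Panel 5-6: Δb = 4.8 m, d̄ = (1.23+0.28)/2 = 0.755, v̄ = (1.24+0.51)/2 = 0.875 → q = 4.8×0.755×0.875 = 3.171 m³/s
Q = Σ q = 10.02 m³/s

10.0 m³/s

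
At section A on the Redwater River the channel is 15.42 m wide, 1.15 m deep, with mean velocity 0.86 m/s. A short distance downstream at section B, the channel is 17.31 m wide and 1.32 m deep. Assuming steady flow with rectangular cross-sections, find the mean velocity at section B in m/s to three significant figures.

0.667 m/s

Q = A₁V₁ = (15.42×1.15) × 0.86 = 15.25 m³/s
A₂ = 17.31 × 1.32 = 22.85 m²
V₂ = Q/A₂ = 15.25/22.85 = 0.6674 m/s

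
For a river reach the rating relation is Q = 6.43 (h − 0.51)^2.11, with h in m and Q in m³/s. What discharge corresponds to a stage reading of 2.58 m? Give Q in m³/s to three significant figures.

Q = 6.43 × (2.58 − 0.51)^2.11 = 6.43 × 2.07^2.11 = 29.85 m³/s

29.8 m³/s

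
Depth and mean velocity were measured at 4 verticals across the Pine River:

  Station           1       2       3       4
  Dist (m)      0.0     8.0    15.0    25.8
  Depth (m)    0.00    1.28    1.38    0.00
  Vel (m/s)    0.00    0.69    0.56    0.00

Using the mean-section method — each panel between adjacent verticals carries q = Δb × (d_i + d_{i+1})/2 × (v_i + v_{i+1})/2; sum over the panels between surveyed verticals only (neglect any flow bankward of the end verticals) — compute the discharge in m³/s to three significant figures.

Panel 1-2: Δb = 8 m, d̄ = (0.00+1.28)/2 = 0.64, v̄ = (0.00+0.69)/2 = 0.345 → q = 8×0.64×0.345 = 1.766 m³/s
Panel 2-3: Δb = 7 m, d̄ = (1.28+1.38)/2 = 1.33, v̄ = (0.69+0.56)/2 = 0.625 → q = 7×1.33×0.625 = 5.819 m³/s
Panel 3-4: Δb = 10.8 m, d̄ = (1.38+0.00)/2 = 0.69, v̄ = (0.56+0.00)/2 = 0.28 → q = 10.8×0.69×0.28 = 2.087 m³/s
Q = Σ q = 9.672 m³/s

9.67 m³/s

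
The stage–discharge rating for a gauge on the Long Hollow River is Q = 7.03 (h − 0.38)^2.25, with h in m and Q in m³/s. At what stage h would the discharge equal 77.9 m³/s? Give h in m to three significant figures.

3.29 m

h − h₀ = (Q/C)^(1/b) = (77.9/7.03)^(1/2.25) = 2.912 m
h = 0.38 + 2.912 = 3.292 m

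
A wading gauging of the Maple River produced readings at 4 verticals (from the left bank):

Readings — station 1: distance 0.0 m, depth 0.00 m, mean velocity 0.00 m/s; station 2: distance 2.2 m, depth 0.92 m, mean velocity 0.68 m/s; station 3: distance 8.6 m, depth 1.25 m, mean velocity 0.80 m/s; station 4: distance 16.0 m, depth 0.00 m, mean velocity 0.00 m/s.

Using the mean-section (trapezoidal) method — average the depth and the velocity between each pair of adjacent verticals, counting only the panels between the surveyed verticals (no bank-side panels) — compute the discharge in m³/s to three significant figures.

7.33 m³/s

Panel 1-2: Δb = 2.2 m, d̄ = (0.00+0.92)/2 = 0.46, v̄ = (0.00+0.68)/2 = 0.34 → q = 2.2×0.46×0.34 = 0.3441 m³/s
Panel 2-3: Δb = 6.4 m, d̄ = (0.92+1.25)/2 = 1.085, v̄ = (0.68+0.80)/2 = 0.74 → q = 6.4×1.085×0.74 = 5.139 m³/s
Panel 3-4: Δb = 7.4 m, d̄ = (1.25+0.00)/2 = 0.625, v̄ = (0.80+0.00)/2 = 0.4 → q = 7.4×0.625×0.4 = 1.850 m³/s
Q = Σ q = 7.333 m³/s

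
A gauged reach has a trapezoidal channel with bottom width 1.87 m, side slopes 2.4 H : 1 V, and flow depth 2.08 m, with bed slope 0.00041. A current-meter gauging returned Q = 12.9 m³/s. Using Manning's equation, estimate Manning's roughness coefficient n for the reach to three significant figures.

0.0242

A = (b + z·y)·y = (1.87 + 2.4×2.08)×2.08 = 14.27 m²
P = b + 2y√(1+z²) = 1.87 + 2×2.08×√(1+2.4²) = 12.69 m
R = A/P = 14.27/12.69 = 1.125 m
n = (1/Q)·A·R^(2/3)·S^(1/2) = (1/12.9) × 14.27 × 1.082 × 0.02025 = 0.02423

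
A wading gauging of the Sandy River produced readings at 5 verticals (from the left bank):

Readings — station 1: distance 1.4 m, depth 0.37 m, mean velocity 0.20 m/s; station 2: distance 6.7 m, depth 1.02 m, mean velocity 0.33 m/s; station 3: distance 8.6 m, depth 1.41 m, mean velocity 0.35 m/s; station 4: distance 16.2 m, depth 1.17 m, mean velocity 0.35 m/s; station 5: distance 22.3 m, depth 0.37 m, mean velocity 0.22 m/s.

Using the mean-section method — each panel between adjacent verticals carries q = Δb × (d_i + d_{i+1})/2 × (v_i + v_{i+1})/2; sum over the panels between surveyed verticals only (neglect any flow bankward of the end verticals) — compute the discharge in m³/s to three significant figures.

Panel 1-2: Δb = 5.3 m, d̄ = (0.37+1.02)/2 = 0.695, v̄ = (0.20+0.33)/2 = 0.265 → q = 5.3×0.695×0.265 = 0.9761 m³/s
Panel 2-3: Δb = 1.9 m, d̄ = (1.02+1.41)/2 = 1.215, v̄ = (0.33+0.35)/2 = 0.34 → q = 1.9×1.215×0.34 = 0.7849 m³/s
Panel 3-4: Δb = 7.6 m, d̄ = (1.41+1.17)/2 = 1.29, v̄ = (0.35+0.35)/2 = 0.35 → q = 7.6×1.29×0.35 = 3.431 m³/s
Panel 4-5: Δb = 6.1 m, d̄ = (1.17+0.37)/2 = 0.77, v̄ = (0.35+0.22)/2 = 0.285 → q = 6.1×0.77×0.285 = 1.339 m³/s
Q = Σ q = 6.531 m³/s

6.53 m³/s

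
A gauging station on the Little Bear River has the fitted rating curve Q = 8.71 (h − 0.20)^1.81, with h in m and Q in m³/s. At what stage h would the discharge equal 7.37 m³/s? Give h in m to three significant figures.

1.11 m

h − h₀ = (Q/C)^(1/b) = (7.37/8.71)^(1/1.81) = 0.9118 m
h = 0.20 + 0.9118 = 1.112 m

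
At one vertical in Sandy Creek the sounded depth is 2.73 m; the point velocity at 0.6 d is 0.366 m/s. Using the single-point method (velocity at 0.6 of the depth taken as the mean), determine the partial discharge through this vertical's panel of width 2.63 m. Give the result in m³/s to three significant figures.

v̄ = v₀.₆ = 0.366 m/s
q = v̄ × d × w = 0.3660 × 2.73 × 2.63 = 2.628 m³/s

2.63 m³/s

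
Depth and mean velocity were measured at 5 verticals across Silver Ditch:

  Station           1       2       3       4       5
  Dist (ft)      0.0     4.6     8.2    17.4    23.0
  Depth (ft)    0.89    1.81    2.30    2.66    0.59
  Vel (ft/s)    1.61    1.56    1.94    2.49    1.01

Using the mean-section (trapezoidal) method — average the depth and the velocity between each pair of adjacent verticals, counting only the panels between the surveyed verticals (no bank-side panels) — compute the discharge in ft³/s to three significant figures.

89.3 ft³/s

Panel 1-2: Δb = 4.6 ft, d̄ = (0.89+1.81)/2 = 1.35, v̄ = (1.61+1.56)/2 = 1.585 → q = 4.6×1.35×1.585 = 9.843 ft³/s
Panel 2-3: Δb = 3.6 ft, d̄ = (1.81+2.30)/2 = 2.055, v̄ = (1.56+1.94)/2 = 1.75 → q = 3.6×2.055×1.75 = 12.95 ft³/s
Panel 3-4: Δb = 9.2 ft, d̄ = (2.30+2.66)/2 = 2.48, v̄ = (1.94+2.49)/2 = 2.215 → q = 9.2×2.48×2.215 = 50.54 ft³/s
Panel 4-5: Δb = 5.6 ft, d̄ = (2.66+0.59)/2 = 1.625, v̄ = (2.49+1.01)/2 = 1.75 → q = 5.6×1.625×1.75 = 15.93 ft³/s
Q = Σ q = 89.25 ft³/s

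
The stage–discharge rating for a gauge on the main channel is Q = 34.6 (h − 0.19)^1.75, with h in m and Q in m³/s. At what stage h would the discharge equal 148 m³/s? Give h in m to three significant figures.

h − h₀ = (Q/C)^(1/b) = (148/34.6)^(1/1.75) = 2.294 m
h = 0.19 + 2.294 = 2.484 m

2.48 m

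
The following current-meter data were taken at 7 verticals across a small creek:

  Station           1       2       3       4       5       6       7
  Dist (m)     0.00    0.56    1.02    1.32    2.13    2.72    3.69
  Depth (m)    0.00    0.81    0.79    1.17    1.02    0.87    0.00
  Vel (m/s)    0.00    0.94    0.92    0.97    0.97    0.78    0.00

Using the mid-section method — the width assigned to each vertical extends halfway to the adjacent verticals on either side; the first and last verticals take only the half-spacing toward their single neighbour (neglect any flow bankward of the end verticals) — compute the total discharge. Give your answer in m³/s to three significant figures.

2.52 m³/s

w_2 = (1.02 − 0.00)/2 = 0.51 m; q_2 = 0.94 × 0.81 × 0.51 = 0.3883 m³/s
w_3 = (1.32 − 0.56)/2 = 0.38 m; q_3 = 0.92 × 0.79 × 0.38 = 0.2762 m³/s
w_4 = (2.13 − 1.02)/2 = 0.555 m; q_4 = 0.97 × 1.17 × 0.555 = 0.6299 m³/s
w_5 = (2.72 − 1.32)/2 = 0.7 m; q_5 = 0.97 × 1.02 × 0.7 = 0.6926 m³/s
w_6 = (3.69 − 2.13)/2 = 0.78 m; q_6 = 0.78 × 0.87 × 0.78 = 0.5293 m³/s
Stations 1, 7 contribute zero (depth or velocity is 0).
Q = Σ qᵢ = 2.516 m³/s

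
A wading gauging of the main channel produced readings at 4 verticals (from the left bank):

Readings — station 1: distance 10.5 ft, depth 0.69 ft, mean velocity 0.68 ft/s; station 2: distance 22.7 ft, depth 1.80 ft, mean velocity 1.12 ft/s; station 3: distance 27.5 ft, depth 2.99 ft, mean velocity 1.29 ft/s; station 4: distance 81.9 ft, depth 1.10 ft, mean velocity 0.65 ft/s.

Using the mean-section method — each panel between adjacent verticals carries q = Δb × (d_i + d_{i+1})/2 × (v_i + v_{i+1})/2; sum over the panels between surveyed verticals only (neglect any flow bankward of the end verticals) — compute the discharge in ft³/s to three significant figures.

135 ft³/s

Panel 1-2: Δb = 12.2 ft, d̄ = (0.69+1.80)/2 = 1.245, v̄ = (0.68+1.12)/2 = 0.9 → q = 12.2×1.245×0.9 = 13.67 ft³/s
Panel 2-3: Δb = 4.8 ft, d̄ = (1.80+2.99)/2 = 2.395, v̄ = (1.12+1.29)/2 = 1.205 → q = 4.8×2.395×1.205 = 13.85 ft³/s
Panel 3-4: Δb = 54.4 ft, d̄ = (2.99+1.10)/2 = 2.045, v̄ = (1.29+0.65)/2 = 0.97 → q = 54.4×2.045×0.97 = 107.9 ft³/s
Q = Σ q = 135.4 ft³/s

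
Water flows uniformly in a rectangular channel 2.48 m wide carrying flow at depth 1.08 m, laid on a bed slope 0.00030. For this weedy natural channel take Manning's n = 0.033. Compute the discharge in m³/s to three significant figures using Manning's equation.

0.975 m³/s

A = b·y = 2.48 × 1.08 = 2.678 m²
P = b + 2y = 2.48 + 2×1.08 = 4.640 m
R = A/P = 2.678/4.640 = 0.5772 m
Q = (1/n)·A·R^(2/3)·S^(1/2) = (1/0.033) × 2.678 × 0.5772^(2/3) × 0.00030^(1/2) = 0.9746 m³/s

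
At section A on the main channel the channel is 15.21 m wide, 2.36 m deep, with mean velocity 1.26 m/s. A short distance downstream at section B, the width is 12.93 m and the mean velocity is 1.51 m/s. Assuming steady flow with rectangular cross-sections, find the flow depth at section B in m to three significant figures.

2.32 m

Q = A₁V₁ = (15.21×2.36) × 1.26 = 45.23 m³/s
d₂ = Q/(b₂ V₂) = 45.23/(12.93×1.51) = 2.317 m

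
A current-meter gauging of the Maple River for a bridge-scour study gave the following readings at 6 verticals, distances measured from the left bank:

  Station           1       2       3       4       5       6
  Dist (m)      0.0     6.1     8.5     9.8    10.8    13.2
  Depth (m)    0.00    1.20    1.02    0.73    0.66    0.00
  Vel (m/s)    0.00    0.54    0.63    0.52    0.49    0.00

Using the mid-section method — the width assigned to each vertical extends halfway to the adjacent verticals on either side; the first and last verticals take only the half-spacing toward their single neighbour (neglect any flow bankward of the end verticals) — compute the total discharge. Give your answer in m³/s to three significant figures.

w_2 = (8.5 − 0.0)/2 = 4.25 m; q_2 = 0.54 × 1.20 × 4.25 = 2.754 m³/s
w_3 = (9.8 − 6.1)/2 = 1.85 m; q_3 = 0.63 × 1.02 × 1.85 = 1.189 m³/s
w_4 = (10.8 − 8.5)/2 = 1.15 m; q_4 = 0.52 × 0.73 × 1.15 = 0.4365 m³/s
w_5 = (13.2 − 9.8)/2 = 1.7 m; q_5 = 0.49 × 0.66 × 1.7 = 0.5498 m³/s
Stations 1, 6 contribute zero (depth or velocity is 0).
Q = Σ qᵢ = 4.929 m³/s

4.93 m³/s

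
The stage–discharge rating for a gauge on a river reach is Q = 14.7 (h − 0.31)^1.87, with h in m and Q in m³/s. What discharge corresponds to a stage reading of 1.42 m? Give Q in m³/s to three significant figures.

Q = 14.7 × (1.42 − 0.31)^1.87 = 14.7 × 1.11^1.87 = 17.87 m³/s

17.9 m³/s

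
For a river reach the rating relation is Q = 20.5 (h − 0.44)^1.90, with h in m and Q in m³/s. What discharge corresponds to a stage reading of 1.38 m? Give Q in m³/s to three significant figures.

Q = 20.5 × (1.38 − 0.44)^1.90 = 20.5 × 0.94^1.90 = 18.23 m³/s

18.2 m³/s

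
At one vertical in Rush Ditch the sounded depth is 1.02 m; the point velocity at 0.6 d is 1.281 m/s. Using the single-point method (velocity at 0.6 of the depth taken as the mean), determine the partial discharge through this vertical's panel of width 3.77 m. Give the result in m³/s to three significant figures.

4.93 m³/s

v̄ = v₀.₆ = 1.281 m/s
q = v̄ × d × w = 1.281 × 1.02 × 3.77 = 4.926 m³/s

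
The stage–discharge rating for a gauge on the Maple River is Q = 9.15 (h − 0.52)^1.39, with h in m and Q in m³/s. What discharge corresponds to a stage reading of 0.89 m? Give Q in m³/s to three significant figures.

2.30 m³/s

Q = 9.15 × (0.89 − 0.52)^1.39 = 9.15 × 0.37^1.39 = 2.297 m³/s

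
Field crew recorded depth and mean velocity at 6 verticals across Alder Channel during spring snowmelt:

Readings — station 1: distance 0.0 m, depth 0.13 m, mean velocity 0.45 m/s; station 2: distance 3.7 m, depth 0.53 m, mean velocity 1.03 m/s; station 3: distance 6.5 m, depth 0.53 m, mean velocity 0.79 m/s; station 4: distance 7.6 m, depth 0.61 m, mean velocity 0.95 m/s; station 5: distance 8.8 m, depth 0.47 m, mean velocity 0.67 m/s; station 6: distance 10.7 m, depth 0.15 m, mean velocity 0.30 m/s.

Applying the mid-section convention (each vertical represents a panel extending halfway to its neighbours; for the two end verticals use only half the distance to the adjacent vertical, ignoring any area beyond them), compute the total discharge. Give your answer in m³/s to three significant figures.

w_1 = (3.7 − 0.0)/2 = 1.85 m; q_1 = 0.45 × 0.13 × 1.85 = 0.1082 m³/s
w_2 = (6.5 − 0.0)/2 = 3.25 m; q_2 = 1.03 × 0.53 × 3.25 = 1.774 m³/s
w_3 = (7.6 − 3.7)/2 = 1.95 m; q_3 = 0.79 × 0.53 × 1.95 = 0.8165 m³/s
w_4 = (8.8 − 6.5)/2 = 1.15 m; q_4 = 0.95 × 0.61 × 1.15 = 0.6664 m³/s
w_5 = (10.7 − 7.6)/2 = 1.55 m; q_5 = 0.67 × 0.47 × 1.55 = 0.4881 m³/s
w_6 = (10.7 − 8.8)/2 = 0.95 m; q_6 = 0.30 × 0.15 × 0.95 = 0.04275 m³/s
Q = Σ qᵢ = 3.896 m³/s

3.90 m³/s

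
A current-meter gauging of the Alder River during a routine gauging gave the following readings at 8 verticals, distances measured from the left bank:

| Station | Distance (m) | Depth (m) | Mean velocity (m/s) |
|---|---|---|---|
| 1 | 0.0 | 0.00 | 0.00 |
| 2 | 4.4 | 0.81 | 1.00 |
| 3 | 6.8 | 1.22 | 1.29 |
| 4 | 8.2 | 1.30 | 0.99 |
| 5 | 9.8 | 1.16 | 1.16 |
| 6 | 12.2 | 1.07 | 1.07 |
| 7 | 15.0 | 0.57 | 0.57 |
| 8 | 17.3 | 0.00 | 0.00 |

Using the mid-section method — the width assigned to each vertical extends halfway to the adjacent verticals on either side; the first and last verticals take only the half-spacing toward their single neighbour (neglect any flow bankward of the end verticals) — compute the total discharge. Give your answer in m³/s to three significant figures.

14.2 m³/s

w_2 = (6.8 − 0.0)/2 = 3.4 m; q_2 = 1.00 × 0.81 × 3.4 = 2.754 m³/s
w_3 = (8.2 − 4.4)/2 = 1.9 m; q_3 = 1.29 × 1.22 × 1.9 = 2.990 m³/s
w_4 = (9.8 − 6.8)/2 = 1.5 m; q_4 = 0.99 × 1.30 × 1.5 = 1.931 m³/s
w_5 = (12.2 − 8.2)/2 = 2 m; q_5 = 1.16 × 1.16 × 2 = 2.691 m³/s
w_6 = (15.0 − 9.8)/2 = 2.6 m; q_6 = 1.07 × 1.07 × 2.6 = 2.977 m³/s
w_7 = (17.3 − 12.2)/2 = 2.55 m; q_7 = 0.57 × 0.57 × 2.55 = 0.8285 m³/s
Stations 1, 8 contribute zero (depth or velocity is 0).
Q = Σ qᵢ = 14.17 m³/s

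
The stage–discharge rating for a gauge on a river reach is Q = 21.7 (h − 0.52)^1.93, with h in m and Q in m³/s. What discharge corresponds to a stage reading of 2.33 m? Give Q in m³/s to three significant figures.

68.2 m³/s

Q = 21.7 × (2.33 − 0.52)^1.93 = 21.7 × 1.81^1.93 = 68.20 m³/s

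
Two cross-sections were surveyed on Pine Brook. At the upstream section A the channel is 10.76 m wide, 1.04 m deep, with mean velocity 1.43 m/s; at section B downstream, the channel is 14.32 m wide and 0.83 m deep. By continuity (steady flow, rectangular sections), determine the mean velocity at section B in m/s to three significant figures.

Q = A₁V₁ = (10.76×1.04) × 1.43 = 16.00 m³/s
A₂ = 14.32 × 0.83 = 11.89 m²
V₂ = Q/A₂ = 16.00/11.89 = 1.346 m/s

1.35 m/s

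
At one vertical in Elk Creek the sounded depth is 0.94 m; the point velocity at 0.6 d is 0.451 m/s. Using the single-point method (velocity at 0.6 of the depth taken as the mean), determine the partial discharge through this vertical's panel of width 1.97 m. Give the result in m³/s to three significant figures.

v̄ = v₀.₆ = 0.451 m/s
q = v̄ × d × w = 0.4510 × 0.94 × 1.97 = 0.8352 m³/s

0.835 m³/s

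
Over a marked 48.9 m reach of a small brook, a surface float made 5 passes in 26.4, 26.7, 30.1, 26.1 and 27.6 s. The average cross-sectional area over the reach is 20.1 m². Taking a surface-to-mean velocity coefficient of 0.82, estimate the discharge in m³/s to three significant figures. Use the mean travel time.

29.4 m³/s

t̄ = (26.4 + 26.7 + 30.1 + 26.1 + 27.6) / 5 = 27.38 s
v_surface = L / t̄ = 48.9 / 27.38 = 1.786 m/s
v_mean = 0.82 × 1.786 = 1.464 m/s
Q = A × v_mean = 20.1 × 1.464 = 29.44 m³/s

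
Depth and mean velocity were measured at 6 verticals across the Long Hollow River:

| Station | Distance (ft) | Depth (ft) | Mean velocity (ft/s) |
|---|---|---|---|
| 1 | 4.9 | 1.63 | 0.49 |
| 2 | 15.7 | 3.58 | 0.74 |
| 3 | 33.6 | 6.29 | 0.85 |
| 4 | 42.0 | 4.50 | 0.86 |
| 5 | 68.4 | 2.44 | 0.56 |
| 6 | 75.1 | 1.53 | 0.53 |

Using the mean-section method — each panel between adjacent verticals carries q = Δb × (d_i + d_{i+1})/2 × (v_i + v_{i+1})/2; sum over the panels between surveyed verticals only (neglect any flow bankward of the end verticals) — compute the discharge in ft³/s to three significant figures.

Panel 1-2: Δb = 10.8 ft, d̄ = (1.63+3.58)/2 = 2.605, v̄ = (0.49+0.74)/2 = 0.615 → q = 10.8×2.605×0.615 = 17.30 ft³/s
Panel 2-3: Δb = 17.9 ft, d̄ = (3.58+6.29)/2 = 4.935, v̄ = (0.74+0.85)/2 = 0.795 → q = 17.9×4.935×0.795 = 70.23 ft³/s
Panel 3-4: Δb = 8.4 ft, d̄ = (6.29+4.50)/2 = 5.395, v̄ = (0.85+0.86)/2 = 0.855 → q = 8.4×5.395×0.855 = 38.75 ft³/s
Panel 4-5: Δb = 26.4 ft, d̄ = (4.50+2.44)/2 = 3.47, v̄ = (0.86+0.56)/2 = 0.71 → q = 26.4×3.47×0.71 = 65.04 ft³/s
Panel 5-6: Δb = 6.7 ft, d̄ = (2.44+1.53)/2 = 1.985, v̄ = (0.56+0.53)/2 = 0.545 → q = 6.7×1.985×0.545 = 7.248 ft³/s
Q = Σ q = 198.6 ft³/s

199 ft³/s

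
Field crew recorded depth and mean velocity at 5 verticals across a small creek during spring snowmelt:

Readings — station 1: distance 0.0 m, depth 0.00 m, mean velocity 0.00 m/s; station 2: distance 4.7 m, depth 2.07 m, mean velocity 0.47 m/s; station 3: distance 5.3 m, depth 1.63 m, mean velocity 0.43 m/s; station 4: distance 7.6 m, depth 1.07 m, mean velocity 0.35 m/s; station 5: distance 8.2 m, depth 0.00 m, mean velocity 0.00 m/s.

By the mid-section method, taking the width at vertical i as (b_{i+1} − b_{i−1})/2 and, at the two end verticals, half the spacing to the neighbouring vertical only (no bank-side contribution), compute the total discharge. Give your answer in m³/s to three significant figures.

4.14 m³/s

w_2 = (5.3 − 0.0)/2 = 2.65 m; q_2 = 0.47 × 2.07 × 2.65 = 2.578 m³/s
w_3 = (7.6 − 4.7)/2 = 1.45 m; q_3 = 0.43 × 1.63 × 1.45 = 1.016 m³/s
w_4 = (8.2 − 5.3)/2 = 1.45 m; q_4 = 0.35 × 1.07 × 1.45 = 0.5430 m³/s
Stations 1, 5 contribute zero (depth or velocity is 0).
Q = Σ qᵢ = 4.138 m³/s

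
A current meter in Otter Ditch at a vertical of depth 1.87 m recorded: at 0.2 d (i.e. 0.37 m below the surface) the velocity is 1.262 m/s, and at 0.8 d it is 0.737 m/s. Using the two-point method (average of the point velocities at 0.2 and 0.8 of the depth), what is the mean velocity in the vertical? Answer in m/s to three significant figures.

v̄ = (1.262 + 0.737) / 2 = 0.9995 m/s

1.00 m/s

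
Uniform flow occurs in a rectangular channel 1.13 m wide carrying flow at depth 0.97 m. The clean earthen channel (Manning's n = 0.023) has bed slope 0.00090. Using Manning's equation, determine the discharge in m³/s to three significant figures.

A = b·y = 1.13 × 0.97 = 1.096 m²
P = b + 2y = 1.13 + 2×0.97 = 3.070 m
R = A/P = 1.096/3.070 = 0.3570 m
Q = (1/n)·A·R^(2/3)·S^(1/2) = (1/0.023) × 1.096 × 0.3570^(2/3) × 0.00090^(1/2) = 0.7195 m³/s

0.720 m³/s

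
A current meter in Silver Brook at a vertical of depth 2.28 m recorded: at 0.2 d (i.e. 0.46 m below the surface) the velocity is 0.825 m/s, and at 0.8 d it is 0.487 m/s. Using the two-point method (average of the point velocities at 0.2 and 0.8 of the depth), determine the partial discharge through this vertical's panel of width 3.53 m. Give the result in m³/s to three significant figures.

5.28 m³/s

v̄ = (0.825 + 0.487) / 2 = 0.6560 m/s
q = v̄ × d × w = 0.6560 × 2.28 × 3.53 = 5.280 m³/s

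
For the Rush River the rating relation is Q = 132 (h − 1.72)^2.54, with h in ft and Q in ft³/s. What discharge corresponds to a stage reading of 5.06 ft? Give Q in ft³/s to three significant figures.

Q = 132 × (5.06 − 1.72)^2.54 = 132 × 3.34^2.54 = 2824 ft³/s

2820 ft³/s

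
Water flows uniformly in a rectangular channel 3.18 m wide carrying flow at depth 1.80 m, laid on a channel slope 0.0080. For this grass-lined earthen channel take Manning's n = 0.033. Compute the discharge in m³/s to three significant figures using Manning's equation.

A = b·y = 3.18 × 1.80 = 5.724 m²
P = b + 2y = 3.18 + 2×1.80 = 6.780 m
R = A/P = 5.724/6.780 = 0.8442 m
Q = (1/n)·A·R^(2/3)·S^(1/2) = (1/0.033) × 5.724 × 0.8442^(2/3) × 0.0080^(1/2) = 13.86 m³/s

13.9 m³/s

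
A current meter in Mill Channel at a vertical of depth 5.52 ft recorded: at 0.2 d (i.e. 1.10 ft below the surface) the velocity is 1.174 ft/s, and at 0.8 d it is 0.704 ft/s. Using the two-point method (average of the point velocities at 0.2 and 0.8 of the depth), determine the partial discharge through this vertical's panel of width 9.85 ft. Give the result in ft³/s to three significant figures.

51.1 ft³/s

v̄ = (1.174 + 0.704) / 2 = 0.9390 ft/s
q = v̄ × d × w = 0.9390 × 5.52 × 9.85 = 51.06 ft³/s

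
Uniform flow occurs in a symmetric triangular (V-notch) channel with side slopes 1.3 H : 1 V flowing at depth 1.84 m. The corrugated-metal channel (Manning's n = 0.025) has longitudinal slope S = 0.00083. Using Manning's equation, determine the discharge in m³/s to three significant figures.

A = z·y² = 1.3×1.84² = 4.401 m²
P = 2y√(1+z²) = 2×1.84×√(1+1.3²) = 6.036 m
R = A/P = 4.401/6.036 = 0.7292 m
Q = (1/n)·A·R^(2/3)·S^(1/2) = (1/0.025) × 4.401 × 0.7292^(2/3) × 0.00083^(1/2) = 4.109 m³/s

4.11 m³/s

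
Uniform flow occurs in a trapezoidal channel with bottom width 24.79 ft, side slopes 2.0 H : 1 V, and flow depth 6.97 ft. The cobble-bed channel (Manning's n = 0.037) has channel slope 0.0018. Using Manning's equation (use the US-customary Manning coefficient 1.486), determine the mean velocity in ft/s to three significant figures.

4.86 ft/s

A = (b + z·y)·y = (24.79 + 2.0×6.97)×6.97 = 269.9 ft²
P = b + 2y√(1+z²) = 24.79 + 2×6.97×√(1+2.0²) = 55.96 ft
R = A/P = 269.9/55.96 = 4.824 ft
Q = (1.486/n)·A·R^(2/3)·S^(1/2) = (1.486/0.037) × 269.9 × 4.824^(2/3) × 0.0018^(1/2) = 1313 ft³/s
V = Q/A = 1313/269.9 = 4.865 ft/s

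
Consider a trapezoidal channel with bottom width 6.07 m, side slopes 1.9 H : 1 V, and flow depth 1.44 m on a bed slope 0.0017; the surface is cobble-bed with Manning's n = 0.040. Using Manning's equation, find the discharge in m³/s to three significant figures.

13.4 m³/s

A = (b + z·y)·y = (6.07 + 1.9×1.44)×1.44 = 12.68 m²
P = b + 2y√(1+z²) = 6.07 + 2×1.44×√(1+1.9²) = 12.25 m
R = A/P = 12.68/12.25 = 1.035 m
Q = (1/n)·A·R^(2/3)·S^(1/2) = (1/0.040) × 12.68 × 1.035^(2/3) × 0.0017^(1/2) = 13.37 m³/s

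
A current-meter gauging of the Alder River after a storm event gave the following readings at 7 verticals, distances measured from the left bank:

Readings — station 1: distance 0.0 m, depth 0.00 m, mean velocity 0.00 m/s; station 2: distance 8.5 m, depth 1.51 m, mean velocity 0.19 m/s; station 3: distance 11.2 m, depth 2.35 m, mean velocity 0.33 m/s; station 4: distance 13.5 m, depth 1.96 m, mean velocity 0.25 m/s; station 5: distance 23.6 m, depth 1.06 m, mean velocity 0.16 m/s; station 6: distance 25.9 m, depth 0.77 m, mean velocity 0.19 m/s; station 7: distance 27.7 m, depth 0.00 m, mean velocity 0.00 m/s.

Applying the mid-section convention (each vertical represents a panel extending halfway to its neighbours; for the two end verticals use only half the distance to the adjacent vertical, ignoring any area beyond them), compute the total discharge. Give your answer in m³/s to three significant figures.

w_2 = (11.2 − 0.0)/2 = 5.6 m; q_2 = 0.19 × 1.51 × 5.6 = 1.607 m³/s
w_3 = (13.5 − 8.5)/2 = 2.5 m; q_3 = 0.33 × 2.35 × 2.5 = 1.939 m³/s
w_4 = (23.6 − 11.2)/2 = 6.2 m; q_4 = 0.25 × 1.96 × 6.2 = 3.038 m³/s
w_5 = (25.9 − 13.5)/2 = 6.2 m; q_5 = 0.16 × 1.06 × 6.2 = 1.052 m³/s
w_6 = (27.7 − 23.6)/2 = 2.05 m; q_6 = 0.19 × 0.77 × 2.05 = 0.2999 m³/s
Stations 1, 7 contribute zero (depth or velocity is 0).
Q = Σ qᵢ = 7.935 m³/s

7.93 m³/s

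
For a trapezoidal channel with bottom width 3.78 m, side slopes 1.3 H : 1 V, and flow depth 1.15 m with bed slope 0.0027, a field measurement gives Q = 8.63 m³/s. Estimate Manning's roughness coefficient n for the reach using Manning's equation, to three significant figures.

0.0316

A = (b + z·y)·y = (3.78 + 1.3×1.15)×1.15 = 6.066 m²
P = b + 2y√(1+z²) = 3.78 + 2×1.15×√(1+1.3²) = 7.552 m
R = A/P = 6.066/7.552 = 0.8032 m
n = (1/Q)·A·R^(2/3)·S^(1/2) = (1/8.63) × 6.066 × 0.8641 × 0.05196 = 0.03156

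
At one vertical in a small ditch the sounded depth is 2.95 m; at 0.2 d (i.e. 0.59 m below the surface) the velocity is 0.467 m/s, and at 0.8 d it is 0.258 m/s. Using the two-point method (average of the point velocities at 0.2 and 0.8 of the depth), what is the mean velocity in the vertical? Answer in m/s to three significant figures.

0.363 m/s

v̄ = (0.467 + 0.258) / 2 = 0.3625 m/s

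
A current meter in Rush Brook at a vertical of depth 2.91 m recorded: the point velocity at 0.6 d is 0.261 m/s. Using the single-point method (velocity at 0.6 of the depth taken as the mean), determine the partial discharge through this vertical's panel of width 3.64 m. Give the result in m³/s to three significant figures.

v̄ = v₀.₆ = 0.261 m/s
q = v̄ × d × w = 0.2610 × 2.91 × 3.64 = 2.765 m³/s

2.76 m³/s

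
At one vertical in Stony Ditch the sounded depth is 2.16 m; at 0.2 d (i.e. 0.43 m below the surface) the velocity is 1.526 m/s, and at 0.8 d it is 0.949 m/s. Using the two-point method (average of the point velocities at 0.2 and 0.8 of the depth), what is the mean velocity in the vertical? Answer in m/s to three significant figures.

v̄ = (1.526 + 0.949) / 2 = 1.238 m/s

1.24 m/s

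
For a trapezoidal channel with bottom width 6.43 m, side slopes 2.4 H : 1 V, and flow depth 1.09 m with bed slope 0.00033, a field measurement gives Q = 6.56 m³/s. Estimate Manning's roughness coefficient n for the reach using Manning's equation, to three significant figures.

0.0238

A = (b + z·y)·y = (6.43 + 2.4×1.09)×1.09 = 9.860 m²
P = b + 2y√(1+z²) = 6.43 + 2×1.09×√(1+2.4²) = 12.10 m
R = A/P = 9.860/12.10 = 0.8150 m
n = (1/Q)·A·R^(2/3)·S^(1/2) = (1/6.56) × 9.860 × 0.8725 × 0.01817 = 0.02382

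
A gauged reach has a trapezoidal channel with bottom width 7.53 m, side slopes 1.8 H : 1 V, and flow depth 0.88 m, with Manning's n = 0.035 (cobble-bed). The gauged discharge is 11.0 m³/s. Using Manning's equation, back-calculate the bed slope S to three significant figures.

0.00358

A = (b + z·y)·y = (7.53 + 1.8×0.88)×0.88 = 8.020 m²
P = b + 2y√(1+z²) = 7.53 + 2×0.88×√(1+1.8²) = 11.15 m
R = A/P = 8.020/11.15 = 0.7190 m
S = (Q·n / (1·A·R^(2/3)))² = (11.0×0.035 / (1×8.020×0.8026))² = 0.003577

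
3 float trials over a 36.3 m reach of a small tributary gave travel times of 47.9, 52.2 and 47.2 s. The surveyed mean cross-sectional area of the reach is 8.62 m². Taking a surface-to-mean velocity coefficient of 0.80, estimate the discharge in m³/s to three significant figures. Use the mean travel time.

t̄ = (47.9 + 52.2 + 47.2) / 3 = 49.1 s
v_surface = L / t̄ = 36.3 / 49.1 = 0.7393 m/s
v_mean = 0.80 × 0.7393 = 0.5914 m/s
Q = A × v_mean = 8.62 × 0.5914 = 5.098 m³/s

5.10 m³/s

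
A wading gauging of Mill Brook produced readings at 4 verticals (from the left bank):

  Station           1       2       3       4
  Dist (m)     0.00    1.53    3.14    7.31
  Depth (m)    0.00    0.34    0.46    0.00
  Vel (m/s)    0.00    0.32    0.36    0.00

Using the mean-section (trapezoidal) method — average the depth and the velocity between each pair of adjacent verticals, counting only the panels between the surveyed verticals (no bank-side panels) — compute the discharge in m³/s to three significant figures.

Panel 1-2: Δb = 1.53 m, d̄ = (0.00+0.34)/2 = 0.17, v̄ = (0.00+0.32)/2 = 0.16 → q = 1.53×0.17×0.16 = 0.04162 m³/s
Panel 2-3: Δb = 1.61 m, d̄ = (0.34+0.46)/2 = 0.4, v̄ = (0.32+0.36)/2 = 0.34 → q = 1.61×0.4×0.34 = 0.2190 m³/s
Panel 3-4: Δb = 4.17 m, d̄ = (0.46+0.00)/2 = 0.23, v̄ = (0.36+0.00)/2 = 0.18 → q = 4.17×0.23×0.18 = 0.1726 m³/s
Q = Σ q = 0.4332 m³/s

0.433 m³/s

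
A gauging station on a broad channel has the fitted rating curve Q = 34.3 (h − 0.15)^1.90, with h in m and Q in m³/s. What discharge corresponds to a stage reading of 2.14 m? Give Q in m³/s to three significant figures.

Q = 34.3 × (2.14 − 0.15)^1.90 = 34.3 × 1.99^1.90 = 126.8 m³/s

127 m³/s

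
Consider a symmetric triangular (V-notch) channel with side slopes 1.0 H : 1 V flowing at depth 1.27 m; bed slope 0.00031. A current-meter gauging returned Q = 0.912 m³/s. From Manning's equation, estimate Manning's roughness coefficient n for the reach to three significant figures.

A = z·y² = 1.0×1.27² = 1.613 m²
P = 2y√(1+z²) = 2×1.27×√(1+1.0²) = 3.592 m
R = A/P = 1.613/3.592 = 0.4490 m
n = (1/Q)·A·R^(2/3)·S^(1/2) = (1/0.912) × 1.613 × 0.5864 × 0.01761 = 0.01826

0.0183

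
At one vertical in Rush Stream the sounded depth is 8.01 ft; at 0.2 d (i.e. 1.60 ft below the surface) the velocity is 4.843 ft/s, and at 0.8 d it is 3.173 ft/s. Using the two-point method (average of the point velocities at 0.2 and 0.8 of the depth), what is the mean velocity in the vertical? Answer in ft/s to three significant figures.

v̄ = (4.843 + 3.173) / 2 = 4.008 ft/s

4.01 ft/s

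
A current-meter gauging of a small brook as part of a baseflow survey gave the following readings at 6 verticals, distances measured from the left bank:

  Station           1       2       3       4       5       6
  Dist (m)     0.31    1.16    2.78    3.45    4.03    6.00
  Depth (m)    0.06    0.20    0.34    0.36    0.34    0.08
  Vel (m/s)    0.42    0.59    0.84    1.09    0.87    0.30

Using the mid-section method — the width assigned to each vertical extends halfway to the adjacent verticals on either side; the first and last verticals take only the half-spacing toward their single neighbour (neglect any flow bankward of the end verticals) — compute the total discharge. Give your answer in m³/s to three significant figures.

1.13 m³/s

w_1 = (1.16 − 0.31)/2 = 0.425 m; q_1 = 0.42 × 0.06 × 0.425 = 0.01071 m³/s
w_2 = (2.78 − 0.31)/2 = 1.235 m; q_2 = 0.59 × 0.20 × 1.235 = 0.1457 m³/s
w_3 = (3.45 − 1.16)/2 = 1.145 m; q_3 = 0.84 × 0.34 × 1.145 = 0.3270 m³/s
w_4 = (4.03 − 2.78)/2 = 0.625 m; q_4 = 1.09 × 0.36 × 0.625 = 0.2453 m³/s
w_5 = (6.00 − 3.45)/2 = 1.275 m; q_5 = 0.87 × 0.34 × 1.275 = 0.3771 m³/s
w_6 = (6.00 − 4.03)/2 = 0.985 m; q_6 = 0.30 × 0.08 × 0.985 = 0.02364 m³/s
Q = Σ qᵢ = 1.129 m³/s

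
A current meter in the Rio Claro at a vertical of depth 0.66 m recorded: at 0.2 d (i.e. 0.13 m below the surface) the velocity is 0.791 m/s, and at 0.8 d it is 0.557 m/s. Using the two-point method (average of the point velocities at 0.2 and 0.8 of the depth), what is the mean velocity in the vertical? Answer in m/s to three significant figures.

v̄ = (0.791 + 0.557) / 2 = 0.6740 m/s

0.674 m/s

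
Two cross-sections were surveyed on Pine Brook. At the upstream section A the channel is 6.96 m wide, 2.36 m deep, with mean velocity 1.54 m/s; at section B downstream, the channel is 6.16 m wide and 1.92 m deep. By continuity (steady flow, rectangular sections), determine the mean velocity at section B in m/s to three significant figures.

Q = A₁V₁ = (6.96×2.36) × 1.54 = 25.30 m³/s
A₂ = 6.16 × 1.92 = 11.83 m²
V₂ = Q/A₂ = 25.30/11.83 = 2.139 m/s

2.14 m/s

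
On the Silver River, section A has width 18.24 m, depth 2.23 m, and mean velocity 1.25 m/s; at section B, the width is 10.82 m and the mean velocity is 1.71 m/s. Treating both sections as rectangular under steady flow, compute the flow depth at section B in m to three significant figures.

2.75 m

Q = A₁V₁ = (18.24×2.23) × 1.25 = 50.84 m³/s
d₂ = Q/(b₂ V₂) = 50.84/(10.82×1.71) = 2.748 m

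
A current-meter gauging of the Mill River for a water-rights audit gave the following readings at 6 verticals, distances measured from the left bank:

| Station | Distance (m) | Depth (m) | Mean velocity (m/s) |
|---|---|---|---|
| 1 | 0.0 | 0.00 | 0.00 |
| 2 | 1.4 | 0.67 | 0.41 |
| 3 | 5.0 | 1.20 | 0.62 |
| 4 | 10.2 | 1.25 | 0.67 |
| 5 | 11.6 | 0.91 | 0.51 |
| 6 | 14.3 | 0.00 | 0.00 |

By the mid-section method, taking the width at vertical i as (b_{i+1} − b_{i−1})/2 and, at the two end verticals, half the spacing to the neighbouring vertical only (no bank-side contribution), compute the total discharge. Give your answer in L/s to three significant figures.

7680 L/s

w_2 = (5.0 − 0.0)/2 = 2.5 m; q_2 = 0.41 × 0.67 × 2.5 = 0.6868 m³/s
w_3 = (10.2 − 1.4)/2 = 4.4 m; q_3 = 0.62 × 1.20 × 4.4 = 3.274 m³/s
w_4 = (11.6 − 5.0)/2 = 3.3 m; q_4 = 0.67 × 1.25 × 3.3 = 2.764 m³/s
w_5 = (14.3 − 10.2)/2 = 2.05 m; q_5 = 0.51 × 0.91 × 2.05 = 0.9514 m³/s
Stations 1, 6 contribute zero (depth or velocity is 0).
Q = Σ qᵢ = 7.676 m³/s
= 7.676 × 1000 = 7676 L/s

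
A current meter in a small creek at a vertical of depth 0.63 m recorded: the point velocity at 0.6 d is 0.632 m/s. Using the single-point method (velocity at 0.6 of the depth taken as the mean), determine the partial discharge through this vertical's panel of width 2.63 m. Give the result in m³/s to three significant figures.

1.05 m³/s

v̄ = v₀.₆ = 0.632 m/s
q = v̄ × d × w = 0.6320 × 0.63 × 2.63 = 1.047 m³/s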